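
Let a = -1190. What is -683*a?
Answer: 812770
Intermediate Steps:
-683*a = -683*(-1190) = 812770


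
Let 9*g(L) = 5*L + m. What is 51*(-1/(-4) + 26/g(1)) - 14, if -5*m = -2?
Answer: 8835/4 ≈ 2208.8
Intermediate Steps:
m = ⅖ (m = -⅕*(-2) = ⅖ ≈ 0.40000)
g(L) = 2/45 + 5*L/9 (g(L) = (5*L + ⅖)/9 = (⅖ + 5*L)/9 = 2/45 + 5*L/9)
51*(-1/(-4) + 26/g(1)) - 14 = 51*(-1/(-4) + 26/(2/45 + (5/9)*1)) - 14 = 51*(-1*(-¼) + 26/(2/45 + 5/9)) - 14 = 51*(¼ + 26/(⅗)) - 14 = 51*(¼ + 26*(5/3)) - 14 = 51*(¼ + 130/3) - 14 = 51*(523/12) - 14 = 8891/4 - 14 = 8835/4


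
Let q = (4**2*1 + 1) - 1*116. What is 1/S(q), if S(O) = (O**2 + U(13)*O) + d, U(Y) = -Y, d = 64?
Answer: 1/11152 ≈ 8.9670e-5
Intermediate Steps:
q = -99 (q = (16*1 + 1) - 116 = (16 + 1) - 116 = 17 - 116 = -99)
S(O) = 64 + O**2 - 13*O (S(O) = (O**2 + (-1*13)*O) + 64 = (O**2 - 13*O) + 64 = 64 + O**2 - 13*O)
1/S(q) = 1/(64 + (-99)**2 - 13*(-99)) = 1/(64 + 9801 + 1287) = 1/11152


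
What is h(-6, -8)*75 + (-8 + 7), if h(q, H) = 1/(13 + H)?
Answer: 14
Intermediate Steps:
h(-6, -8)*75 + (-8 + 7) = 75/(13 - 8) + (-8 + 7) = 75/5 - 1 = (⅕)*75 - 1 = 15 - 1 = 14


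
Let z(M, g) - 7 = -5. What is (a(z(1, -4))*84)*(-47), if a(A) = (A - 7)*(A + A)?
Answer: 78960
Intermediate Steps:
z(M, g) = 2 (z(M, g) = 7 - 5 = 2)
a(A) = 2*A*(-7 + A) (a(A) = (-7 + A)*(2*A) = 2*A*(-7 + A))
(a(z(1, -4))*84)*(-47) = ((2*2*(-7 + 2))*84)*(-47) = ((2*2*(-5))*84)*(-47) = -20*84*(-47) = -1680*(-47) = 78960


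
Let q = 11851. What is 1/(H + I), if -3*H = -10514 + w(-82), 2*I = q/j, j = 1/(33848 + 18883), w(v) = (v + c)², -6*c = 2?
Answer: 54/16872774421 ≈ 3.2004e-9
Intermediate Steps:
c = -⅓ (c = -⅙*2 = -⅓ ≈ -0.33333)
w(v) = (-⅓ + v)² (w(v) = (v - ⅓)² = (-⅓ + v)²)
j = 1/52731 ≈ 1.8964e-5
I = 624915081/2 (I = (11851/(1/52731))/2 = (11851*52731)/2 = (½)*624915081 = 624915081/2 ≈ 3.1246e+8)
H = 33617/27 (H = -(-10514 + (-1 + 3*(-82))²/9)/3 = -(-10514 + (-1 - 246)²/9)/3 = -(-10514 + (⅑)*(-247)²)/3 = -(-10514 + (⅑)*61009)/3 = -(-10514 + 61009/9)/3 = -⅓*(-33617/9) = 33617/27 ≈ 1245.1)
1/(H + I) = 1/(33617/27 + 624915081/2) = 1/(16872774421/54) = 54/16872774421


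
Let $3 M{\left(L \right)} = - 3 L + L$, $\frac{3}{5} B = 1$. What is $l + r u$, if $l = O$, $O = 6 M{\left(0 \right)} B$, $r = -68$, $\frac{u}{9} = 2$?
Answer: $-1224$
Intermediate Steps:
$B = \frac{5}{3}$ ($B = \frac{5}{3} \cdot 1 = \frac{5}{3} \approx 1.6667$)
$u = 18$ ($u = 9 \cdot 2 = 18$)
$M{\left(L \right)} = - \frac{2 L}{3}$ ($M{\left(L \right)} = \frac{- 3 L + L}{3} = \frac{\left(-2\right) L}{3} = - \frac{2 L}{3}$)
$O = 0$ ($O = 6 \left(\left(- \frac{2}{3}\right) 0\right) \frac{5}{3} = 6 \cdot 0 \cdot \frac{5}{3} = 0 \cdot \frac{5}{3} = 0$)
$l = 0$
$l + r u = 0 - 1224 = -1224$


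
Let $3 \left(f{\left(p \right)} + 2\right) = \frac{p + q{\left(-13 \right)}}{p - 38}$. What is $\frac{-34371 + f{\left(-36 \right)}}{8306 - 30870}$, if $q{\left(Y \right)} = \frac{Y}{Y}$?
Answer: $\frac{7630771}{5009208} \approx 1.5233$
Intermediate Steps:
$q{\left(Y \right)} = 1$
$f{\left(p \right)} = -2 + \frac{1 + p}{3 \left(-38 + p\right)}$ ($f{\left(p \right)} = -2 + \frac{\left(p + 1\right) \frac{1}{p - 38}}{3} = -2 + \frac{\left(1 + p\right) \frac{1}{-38 + p}}{3} = -2 + \frac{\frac{1}{-38 + p} \left(1 + p\right)}{3} = -2 + \frac{1 + p}{3 \left(-38 + p\right)}$)
$\frac{-34371 + f{\left(-36 \right)}}{8306 - 30870} = \frac{-34371 + \frac{229 - -180}{3 \left(-38 - 36\right)}}{8306 - 30870} = \frac{-34371 + \frac{229 + 180}{3 \left(-74\right)}}{-22564} = \left(-34371 + \frac{1}{3} \left(- \frac{1}{74}\right) 409\right) \left(- \frac{1}{22564}\right) = \left(-34371 - \frac{409}{222}\right) \left(- \frac{1}{22564}\right) = \left(- \frac{7630771}{222}\right) \left(- \frac{1}{22564}\right) = \frac{7630771}{5009208}$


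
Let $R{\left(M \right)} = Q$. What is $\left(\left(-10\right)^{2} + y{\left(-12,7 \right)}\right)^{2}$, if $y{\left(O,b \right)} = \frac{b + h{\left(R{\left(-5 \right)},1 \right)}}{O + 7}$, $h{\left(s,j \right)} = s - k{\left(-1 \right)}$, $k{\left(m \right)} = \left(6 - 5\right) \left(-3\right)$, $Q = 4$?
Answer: $\frac{236196}{25} \approx 9447.8$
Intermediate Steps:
$R{\left(M \right)} = 4$
$k{\left(m \right)} = -3$ ($k{\left(m \right)} = 1 \left(-3\right) = -3$)
$h{\left(s,j \right)} = 3 + s$ ($h{\left(s,j \right)} = s - -3 = s + 3 = 3 + s$)
$y{\left(O,b \right)} = \frac{7 + b}{7 + O}$ ($y{\left(O,b \right)} = \frac{b + \left(3 + 4\right)}{O + 7} = \frac{b + 7}{7 + O} = \frac{7 + b}{7 + O}$)
$\left(\left(-10\right)^{2} + y{\left(-12,7 \right)}\right)^{2} = \left(\left(-10\right)^{2} + \frac{7 + 7}{7 - 12}\right)^{2} = \left(100 + \frac{1}{-5} \cdot 14\right)^{2} = \left(100 - \frac{14}{5}\right)^{2} = \left(\frac{486}{5}\right)^{2} = \frac{236196}{25}$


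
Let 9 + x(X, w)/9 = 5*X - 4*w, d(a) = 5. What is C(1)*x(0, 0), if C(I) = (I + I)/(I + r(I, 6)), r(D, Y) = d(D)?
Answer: -27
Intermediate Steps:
r(D, Y) = 5
x(X, w) = -81 - 36*w + 45*X (x(X, w) = -81 + 9*(5*X - 4*w) = -81 + 9*(-4*w + 5*X) = -81 + (-36*w + 45*X) = -81 - 36*w + 45*X)
C(I) = 2*I/(5 + I) (C(I) = (I + I)/(I + 5) = (2*I)/(5 + I) = 2*I/(5 + I))
C(1)*x(0, 0) = (2*1/(5 + 1))*(-81 - 36*0 + 45*0) = (2*1/6)*(-81 + 0 + 0) = (2*1*(⅙))*(-81) = (⅓)*(-81) = -27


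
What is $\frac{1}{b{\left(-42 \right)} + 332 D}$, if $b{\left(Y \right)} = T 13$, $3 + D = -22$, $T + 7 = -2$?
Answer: $- \frac{1}{8417} \approx -0.00011881$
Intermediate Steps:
$T = -9$ ($T = -7 - 2 = -9$)
$D = -25$ ($D = -3 - 22 = -25$)
$b{\left(Y \right)} = -117$ ($b{\left(Y \right)} = \left(-9\right) 13 = -117$)
$\frac{1}{b{\left(-42 \right)} + 332 D} = \frac{1}{-117 + 332 \left(-25\right)} = \frac{1}{-117 - 8300} = \frac{1}{-8417} = - \frac{1}{8417}$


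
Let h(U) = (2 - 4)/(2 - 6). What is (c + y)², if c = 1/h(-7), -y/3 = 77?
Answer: 52441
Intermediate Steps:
y = -231 (y = -3*77 = -231)
h(U) = ½ (h(U) = -2/(-4) = -2*(-¼) = ½)
c = 2 (c = 1/(½) = 2)
(c + y)² = (2 - 231)² = (-229)² = 52441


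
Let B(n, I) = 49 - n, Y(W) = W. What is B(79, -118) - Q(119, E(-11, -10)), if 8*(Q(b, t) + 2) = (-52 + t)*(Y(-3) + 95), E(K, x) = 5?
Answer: 1025/2 ≈ 512.50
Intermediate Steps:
Q(b, t) = -600 + 23*t/2 (Q(b, t) = -2 + ((-52 + t)*(-3 + 95))/8 = -2 + ((-52 + t)*92)/8 = -2 + (-4784 + 92*t)/8 = -2 + (-598 + 23*t/2) = -600 + 23*t/2)
B(79, -118) - Q(119, E(-11, -10)) = (49 - 1*79) - (-600 + (23/2)*5) = (49 - 79) - (-600 + 115/2) = -30 - 1*(-1085/2) = -30 + 1085/2 = 1025/2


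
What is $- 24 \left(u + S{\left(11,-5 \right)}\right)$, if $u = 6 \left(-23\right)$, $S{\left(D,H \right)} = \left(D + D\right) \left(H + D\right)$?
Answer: $144$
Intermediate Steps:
$S{\left(D,H \right)} = 2 D \left(D + H\right)$
$u = -138$
$- 24 \left(u + S{\left(11,-5 \right)}\right) = - 24 \left(-138 + 2 \cdot 11 \left(11 - 5\right)\right) = - 24 \left(-138 + 2 \cdot 11 \cdot 6\right) = - 24 \left(-138 + 132\right) = \left(-24\right) \left(-6\right) = 144$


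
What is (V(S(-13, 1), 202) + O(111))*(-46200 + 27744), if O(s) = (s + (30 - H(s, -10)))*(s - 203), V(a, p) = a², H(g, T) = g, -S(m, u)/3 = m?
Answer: 22866984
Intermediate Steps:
S(m, u) = -3*m
O(s) = -6090 + 30*s (O(s) = (s + (30 - s))*(s - 203) = 30*(-203 + s) = -6090 + 30*s)
(V(S(-13, 1), 202) + O(111))*(-46200 + 27744) = ((-3*(-13))² + (-6090 + 30*111))*(-46200 + 27744) = (39² + (-6090 + 3330))*(-18456) = (1521 - 2760)*(-18456) = -1239*(-18456) = 22866984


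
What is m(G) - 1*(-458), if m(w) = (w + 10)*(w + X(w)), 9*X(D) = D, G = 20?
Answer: 3374/3 ≈ 1124.7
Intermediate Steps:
X(D) = D/9
m(w) = 10*w*(10 + w)/9 (m(w) = (w + 10)*(w + w/9) = (10 + w)*(10*w/9) = 10*w*(10 + w)/9)
m(G) - 1*(-458) = (10/9)*20*(10 + 20) - 1*(-458) = (10/9)*20*30 + 458 = 2000/3 + 458 = 3374/3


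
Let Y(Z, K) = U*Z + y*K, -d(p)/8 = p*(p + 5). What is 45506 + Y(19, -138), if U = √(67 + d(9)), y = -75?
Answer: 55856 + 19*I*√941 ≈ 55856.0 + 582.84*I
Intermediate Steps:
d(p) = -8*p*(5 + p) (d(p) = -8*p*(p + 5) = -8*p*(5 + p))
U = I*√941 (U = √(67 - 8*9*(5 + 9)) = √(67 - 8*9*14) = √(67 - 1008) = √(-941) = I*√941 ≈ 30.676*I)
Y(Z, K) = -75*K + I*Z*√941 (Y(Z, K) = (I*√941)*Z - 75*K = I*Z*√941 - 75*K = -75*K + I*Z*√941)
45506 + Y(19, -138) = 45506 + (-75*(-138) + I*19*√941) = 45506 + (10350 + 19*I*√941) = 55856 + 19*I*√941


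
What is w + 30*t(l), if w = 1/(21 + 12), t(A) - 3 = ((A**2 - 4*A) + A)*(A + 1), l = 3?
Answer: 2971/33 ≈ 90.030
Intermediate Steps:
t(A) = 3 + (1 + A)*(A**2 - 3*A) (t(A) = 3 + ((A**2 - 4*A) + A)*(A + 1) = 3 + (A**2 - 3*A)*(1 + A) = 3 + (1 + A)*(A**2 - 3*A))
w = 1/33 ≈ 0.030303
w + 30*t(l) = 1/33 + 30*(3 + 3**3 - 3*3 - 2*3**2) = 1/33 + 30*(3 + 27 - 9 - 2*9) = 1/33 + 30*(3 + 27 - 9 - 18) = 1/33 + 30*3 = 1/33 + 90 = 2971/33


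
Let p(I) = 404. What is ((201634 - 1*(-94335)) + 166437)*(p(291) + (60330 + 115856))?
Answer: 81656275540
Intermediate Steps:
((201634 - 1*(-94335)) + 166437)*(p(291) + (60330 + 115856)) = ((201634 - 1*(-94335)) + 166437)*(404 + (60330 + 115856)) = ((201634 + 94335) + 166437)*(404 + 176186) = (295969 + 166437)*176590 = 462406*176590 = 81656275540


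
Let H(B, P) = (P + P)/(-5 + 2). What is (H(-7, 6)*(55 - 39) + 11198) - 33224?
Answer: -22090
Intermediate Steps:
H(B, P) = -2*P/3 (H(B, P) = (2*P)/(-3) = (2*P)*(-⅓) = -2*P/3)
(H(-7, 6)*(55 - 39) + 11198) - 33224 = ((-⅔*6)*(55 - 39) + 11198) - 33224 = (-4*16 + 11198) - 33224 = (-64 + 11198) - 33224 = 11134 - 33224 = -22090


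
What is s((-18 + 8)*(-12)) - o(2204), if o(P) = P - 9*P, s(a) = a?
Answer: 17752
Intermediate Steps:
o(P) = -8*P
s((-18 + 8)*(-12)) - o(2204) = (-18 + 8)*(-12) - (-8)*2204 = -10*(-12) - 1*(-17632) = 120 + 17632 = 17752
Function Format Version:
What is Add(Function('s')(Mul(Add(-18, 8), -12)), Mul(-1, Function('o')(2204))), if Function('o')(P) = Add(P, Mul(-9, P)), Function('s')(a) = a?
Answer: 17752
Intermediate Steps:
Function('o')(P) = Mul(-8, P)
Add(Function('s')(Mul(Add(-18, 8), -12)), Mul(-1, Function('o')(2204))) = Add(Mul(Add(-18, 8), -12), Mul(-1, Mul(-8, 2204))) = Add(Mul(-10, -12), Mul(-1, -17632)) = Add(120, 17632) = 17752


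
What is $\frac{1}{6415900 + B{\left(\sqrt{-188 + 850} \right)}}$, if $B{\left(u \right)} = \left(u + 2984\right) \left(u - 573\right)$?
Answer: $\frac{2353365}{11074729569599} - \frac{2411 \sqrt{662}}{22149459139198} \approx 2.097 \cdot 10^{-7}$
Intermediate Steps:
$B{\left(u \right)} = \left(-573 + u\right) \left(2984 + u\right)$ ($B{\left(u \right)} = \left(2984 + u\right) \left(-573 + u\right) = \left(-573 + u\right) \left(2984 + u\right)$)
$\frac{1}{6415900 + B{\left(\sqrt{-188 + 850} \right)}} = \frac{1}{6415900 + \left(-1709832 + \left(\sqrt{-188 + 850}\right)^{2} + 2411 \sqrt{-188 + 850}\right)} = \frac{1}{6415900 + \left(-1709832 + \left(\sqrt{662}\right)^{2} + 2411 \sqrt{662}\right)} = \frac{1}{6415900 + \left(-1709832 + 662 + 2411 \sqrt{662}\right)} = \frac{1}{6415900 - \left(1709170 - 2411 \sqrt{662}\right)} = \frac{1}{4706730 + 2411 \sqrt{662}}$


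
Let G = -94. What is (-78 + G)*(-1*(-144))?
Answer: -24768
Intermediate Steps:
(-78 + G)*(-1*(-144)) = (-78 - 94)*(-1*(-144)) = -172*144 = -24768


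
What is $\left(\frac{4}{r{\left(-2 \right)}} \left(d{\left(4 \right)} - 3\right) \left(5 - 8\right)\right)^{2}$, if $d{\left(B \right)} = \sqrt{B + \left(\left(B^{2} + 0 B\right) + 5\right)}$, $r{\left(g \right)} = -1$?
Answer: $576$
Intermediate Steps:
$d{\left(B \right)} = \sqrt{5 + B + B^{2}}$ ($d{\left(B \right)} = \sqrt{B + \left(\left(B^{2} + 0\right) + 5\right)} = \sqrt{B + \left(B^{2} + 5\right)} = \sqrt{B + \left(5 + B^{2}\right)} = \sqrt{5 + B + B^{2}}$)
$\left(\frac{4}{r{\left(-2 \right)}} \left(d{\left(4 \right)} - 3\right) \left(5 - 8\right)\right)^{2} = \left(\frac{4}{-1} \left(\sqrt{5 + 4 + 4^{2}} - 3\right) \left(5 - 8\right)\right)^{2} = \left(4 \left(-1\right) \left(\sqrt{5 + 4 + 16} - 3\right) \left(-3\right)\right)^{2} = \left(- 4 \left(\sqrt{25} - 3\right) \left(-3\right)\right)^{2} = \left(- 4 \left(5 - 3\right) \left(-3\right)\right)^{2} = \left(- 4 \cdot 2 \left(-3\right)\right)^{2} = \left(\left(-4\right) \left(-6\right)\right)^{2} = 24^{2} = 576$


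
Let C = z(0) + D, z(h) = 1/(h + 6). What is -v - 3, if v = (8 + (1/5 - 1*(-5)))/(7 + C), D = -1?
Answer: -951/185 ≈ -5.1405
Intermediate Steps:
z(h) = 1/(6 + h)
C = -5/6 (C = 1/(6 + 0) - 1 = 1/6 - 1 = -5/6 ≈ -0.83333)
v = 396/185 (v = (8 + (1/5 - 1*(-5)))/(7 - 5/6) = (8 + (1/5 + 5))/(37/6) = (8 + 26/5)*(6/37) = (66/5)*(6/37) = 396/185 ≈ 2.1405)
-v - 3 = -1*396/185 - 3 = -396/185 - 3 = -951/185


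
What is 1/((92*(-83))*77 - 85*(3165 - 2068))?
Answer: -1/681217 ≈ -1.4680e-6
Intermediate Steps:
1/((92*(-83))*77 - 85*(3165 - 2068)) = 1/(-7636*77 - 85*1097) = 1/(-587972 - 93245) = 1/(-681217) = -1/681217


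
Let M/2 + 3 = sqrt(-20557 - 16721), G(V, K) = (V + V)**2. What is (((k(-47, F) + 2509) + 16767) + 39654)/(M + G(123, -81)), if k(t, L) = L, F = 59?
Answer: 198301355/203422734 - 19663*I*sqrt(4142)/203422734 ≈ 0.97482 - 0.0062209*I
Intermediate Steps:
G(V, K) = 4*V**2 (G(V, K) = (2*V)**2 = 4*V**2)
M = -6 + 6*I*sqrt(4142) (M = -6 + 2*sqrt(-20557 - 16721) = -6 + 2*sqrt(-37278) = -6 + 2*(3*I*sqrt(4142)) = -6 + 6*I*sqrt(4142) ≈ -6.0 + 386.15*I)
(((k(-47, F) + 2509) + 16767) + 39654)/(M + G(123, -81)) = (((59 + 2509) + 16767) + 39654)/((-6 + 6*I*sqrt(4142)) + 4*123**2) = ((2568 + 16767) + 39654)/((-6 + 6*I*sqrt(4142)) + 4*15129) = (19335 + 39654)/((-6 + 6*I*sqrt(4142)) + 60516) = 58989/(60510 + 6*I*sqrt(4142))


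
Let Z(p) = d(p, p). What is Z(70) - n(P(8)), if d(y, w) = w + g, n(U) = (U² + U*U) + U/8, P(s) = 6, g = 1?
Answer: -7/4 ≈ -1.7500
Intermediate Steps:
n(U) = 2*U² + U/8 (n(U) = (U² + U²) + U*(⅛) = 2*U² + U/8)
d(y, w) = 1 + w (d(y, w) = w + 1 = 1 + w)
Z(p) = 1 + p
Z(70) - n(P(8)) = (1 + 70) - 6*(1 + 16*6)/8 = 71 - 6*(1 + 96)/8 = 71 - 6*97/8 = 71 - 1*291/4 = 71 - 291/4 = -7/4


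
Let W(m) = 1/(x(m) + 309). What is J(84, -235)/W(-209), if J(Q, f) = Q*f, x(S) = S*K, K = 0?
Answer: -6099660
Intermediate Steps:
x(S) = 0 (x(S) = S*0 = 0)
W(m) = 1/309 (W(m) = 1/(0 + 309) = 1/309)
J(84, -235)/W(-209) = (84*(-235))/(1/309) = -19740*309 = -6099660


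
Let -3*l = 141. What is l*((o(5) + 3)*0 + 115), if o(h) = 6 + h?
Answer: -5405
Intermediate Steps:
l = -47 (l = -⅓*141 = -47)
l*((o(5) + 3)*0 + 115) = -47*(((6 + 5) + 3)*0 + 115) = -47*((11 + 3)*0 + 115) = -47*(14*0 + 115) = -47*(0 + 115) = -47*115 = -5405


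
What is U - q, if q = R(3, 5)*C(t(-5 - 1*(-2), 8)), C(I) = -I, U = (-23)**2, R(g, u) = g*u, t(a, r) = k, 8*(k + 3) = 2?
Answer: 1951/4 ≈ 487.75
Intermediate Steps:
k = -11/4 (k = -3 + (1/8)*2 = -3 + 1/4 = -11/4 ≈ -2.7500)
t(a, r) = -11/4
U = 529
q = 165/4 (q = (3*5)*(-1*(-11/4)) = 15*(11/4) = 165/4 ≈ 41.250)
U - q = 529 - 1*165/4 = 529 - 165/4 = 1951/4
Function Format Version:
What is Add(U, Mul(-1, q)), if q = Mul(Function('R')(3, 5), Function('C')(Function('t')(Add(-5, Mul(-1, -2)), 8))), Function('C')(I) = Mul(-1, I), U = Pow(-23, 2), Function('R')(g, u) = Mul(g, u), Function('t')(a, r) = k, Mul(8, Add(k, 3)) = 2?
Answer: Rational(1951, 4) ≈ 487.75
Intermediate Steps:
k = Rational(-11, 4) (k = Add(-3, Mul(Rational(1, 8), 2)) = Add(-3, Rational(1, 4)) = Rational(-11, 4) ≈ -2.7500)
Function('t')(a, r) = Rational(-11, 4)
U = 529
q = Rational(165, 4) (q = Mul(Mul(3, 5), Mul(-1, Rational(-11, 4))) = Mul(15, Rational(11, 4)) = Rational(165, 4) ≈ 41.250)
Add(U, Mul(-1, q)) = Add(529, Mul(-1, Rational(165, 4))) = Add(529, Rational(-165, 4)) = Rational(1951, 4)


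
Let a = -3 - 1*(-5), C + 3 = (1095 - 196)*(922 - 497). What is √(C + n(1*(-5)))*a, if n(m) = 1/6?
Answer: √13754598/3 ≈ 1236.2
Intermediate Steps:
n(m) = ⅙
C = 382072 (C = -3 + (1095 - 196)*(922 - 497) = -3 + 899*425 = -3 + 382075 = 382072)
a = 2 (a = -3 + 5 = 2)
√(C + n(1*(-5)))*a = √(382072 + ⅙)*2 = √(2292433/6)*2 = (√13754598/6)*2 = √13754598/3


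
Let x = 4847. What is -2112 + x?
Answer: 2735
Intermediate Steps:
-2112 + x = -2112 + 4847 = 2735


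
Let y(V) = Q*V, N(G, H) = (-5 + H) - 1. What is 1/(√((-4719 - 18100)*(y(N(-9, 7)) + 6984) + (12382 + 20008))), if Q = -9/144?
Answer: -4*I*√2549345277/2549345277 ≈ -7.9222e-5*I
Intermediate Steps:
Q = -1/16 (Q = -9*1/144 = -1/16 ≈ -0.062500)
N(G, H) = -6 + H
y(V) = -V/16
1/(√((-4719 - 18100)*(y(N(-9, 7)) + 6984) + (12382 + 20008))) = 1/(√((-4719 - 18100)*(-(-6 + 7)/16 + 6984) + (12382 + 20008))) = 1/(√(-22819*(-1/16*1 + 6984) + 32390)) = 1/(√(-22819*(-1/16 + 6984) + 32390)) = 1/(√(-22819*111743/16 + 32390)) = 1/(√(-2549863517/16 + 32390)) = 1/(√(-2549345277/16)) = 1/(I*√2549345277/4) = -4*I*√2549345277/2549345277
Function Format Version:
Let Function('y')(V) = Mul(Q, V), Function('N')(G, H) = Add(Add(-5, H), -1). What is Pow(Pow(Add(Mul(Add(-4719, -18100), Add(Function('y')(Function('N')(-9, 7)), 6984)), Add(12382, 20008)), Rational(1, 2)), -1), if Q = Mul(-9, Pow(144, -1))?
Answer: Mul(Rational(-4, 2549345277), I, Pow(2549345277, Rational(1, 2))) ≈ Mul(-7.9222e-5, I)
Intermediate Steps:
Q = Rational(-1, 16) (Q = Mul(-9, Rational(1, 144)) = Rational(-1, 16) ≈ -0.062500)
Function('N')(G, H) = Add(-6, H)
Function('y')(V) = Mul(Rational(-1, 16), V)
Pow(Pow(Add(Mul(Add(-4719, -18100), Add(Function('y')(Function('N')(-9, 7)), 6984)), Add(12382, 20008)), Rational(1, 2)), -1) = Pow(Pow(Add(Mul(Add(-4719, -18100), Add(Mul(Rational(-1, 16), Add(-6, 7)), 6984)), Add(12382, 20008)), Rational(1, 2)), -1) = Pow(Pow(Add(Mul(-22819, Add(Mul(Rational(-1, 16), 1), 6984)), 32390), Rational(1, 2)), -1) = Pow(Pow(Add(Mul(-22819, Add(Rational(-1, 16), 6984)), 32390), Rational(1, 2)), -1) = Pow(Pow(Add(Mul(-22819, Rational(111743, 16)), 32390), Rational(1, 2)), -1) = Pow(Pow(Add(Rational(-2549863517, 16), 32390), Rational(1, 2)), -1) = Pow(Pow(Rational(-2549345277, 16), Rational(1, 2)), -1) = Pow(Mul(Rational(1, 4), I, Pow(2549345277, Rational(1, 2))), -1) = Mul(Rational(-4, 2549345277), I, Pow(2549345277, Rational(1, 2)))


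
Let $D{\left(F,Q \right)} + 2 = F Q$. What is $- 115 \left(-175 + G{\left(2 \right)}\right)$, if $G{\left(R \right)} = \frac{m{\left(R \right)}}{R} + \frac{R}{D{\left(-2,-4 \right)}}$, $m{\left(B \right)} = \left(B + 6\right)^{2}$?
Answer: $\frac{49220}{3} \approx 16407.0$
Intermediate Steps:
$m{\left(B \right)} = \left(6 + B\right)^{2}$
$D{\left(F,Q \right)} = -2 + F Q$
$G{\left(R \right)} = \frac{R}{6} + \frac{\left(6 + R\right)^{2}}{R}$ ($G{\left(R \right)} = \frac{\left(6 + R\right)^{2}}{R} + \frac{R}{-2 - -8} = \frac{\left(6 + R\right)^{2}}{R} + \frac{R}{-2 + 8} = \frac{\left(6 + R\right)^{2}}{R} + \frac{R}{6} = \frac{R}{6} + \frac{\left(6 + R\right)^{2}}{R}$)
$- 115 \left(-175 + G{\left(2 \right)}\right) = - 115 \left(-175 + \left(\frac{1}{6} \cdot 2 + \frac{\left(6 + 2\right)^{2}}{2}\right)\right) = - 115 \left(-175 + \left(\frac{1}{3} + \frac{8^{2}}{2}\right)\right) = - 115 \left(-175 + \left(\frac{1}{3} + \frac{1}{2} \cdot 64\right)\right) = - 115 \left(-175 + \left(\frac{1}{3} + 32\right)\right) = - 115 \left(-175 + \frac{97}{3}\right) = \left(-115\right) \left(- \frac{428}{3}\right) = \frac{49220}{3}$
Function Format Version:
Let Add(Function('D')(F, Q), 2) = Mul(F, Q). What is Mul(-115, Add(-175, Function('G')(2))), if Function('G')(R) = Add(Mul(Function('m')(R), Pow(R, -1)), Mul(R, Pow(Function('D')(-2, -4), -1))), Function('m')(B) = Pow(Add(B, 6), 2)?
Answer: Rational(49220, 3) ≈ 16407.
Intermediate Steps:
Function('m')(B) = Pow(Add(6, B), 2)
Function('D')(F, Q) = Add(-2, Mul(F, Q))
Function('G')(R) = Add(Mul(Rational(1, 6), R), Mul(Pow(R, -1), Pow(Add(6, R), 2))) (Function('G')(R) = Add(Mul(Pow(Add(6, R), 2), Pow(R, -1)), Mul(R, Pow(Add(-2, Mul(-2, -4)), -1))) = Add(Mul(Pow(R, -1), Pow(Add(6, R), 2)), Mul(R, Pow(Add(-2, 8), -1))) = Add(Mul(Pow(R, -1), Pow(Add(6, R), 2)), Mul(R, Pow(6, -1))) = Add(Mul(Pow(R, -1), Pow(Add(6, R), 2)), Mul(R, Rational(1, 6))) = Add(Mul(Pow(R, -1), Pow(Add(6, R), 2)), Mul(Rational(1, 6), R)) = Add(Mul(Rational(1, 6), R), Mul(Pow(R, -1), Pow(Add(6, R), 2))))
Mul(-115, Add(-175, Function('G')(2))) = Mul(-115, Add(-175, Add(Mul(Rational(1, 6), 2), Mul(Pow(2, -1), Pow(Add(6, 2), 2))))) = Mul(-115, Add(-175, Add(Rational(1, 3), Mul(Rational(1, 2), Pow(8, 2))))) = Mul(-115, Add(-175, Add(Rational(1, 3), Mul(Rational(1, 2), 64)))) = Mul(-115, Add(-175, Add(Rational(1, 3), 32))) = Mul(-115, Add(-175, Rational(97, 3))) = Mul(-115, Rational(-428, 3)) = Rational(49220, 3)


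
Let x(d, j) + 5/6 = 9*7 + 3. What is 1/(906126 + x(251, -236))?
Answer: 6/5437147 ≈ 1.1035e-6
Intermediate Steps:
x(d, j) = 391/6 (x(d, j) = -⅚ + (9*7 + 3) = -⅚ + (63 + 3) = -⅚ + 66 = 391/6)
1/(906126 + x(251, -236)) = 1/(906126 + 391/6) = 1/(5437147/6) = 6/5437147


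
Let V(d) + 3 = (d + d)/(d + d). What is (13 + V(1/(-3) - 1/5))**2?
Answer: 121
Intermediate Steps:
V(d) = -2 (V(d) = -3 + (d + d)/(d + d) = -3 + (2*d)/((2*d)) = -3 + (2*d)*(1/(2*d)) = -3 + 1 = -2)
(13 + V(1/(-3) - 1/5))**2 = (13 - 2)**2 = 11**2 = 121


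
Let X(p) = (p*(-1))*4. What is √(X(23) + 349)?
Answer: √257 ≈ 16.031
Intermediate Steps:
X(p) = -4*p (X(p) = -p*4 = -4*p)
√(X(23) + 349) = √(-4*23 + 349) = √(-92 + 349) = √257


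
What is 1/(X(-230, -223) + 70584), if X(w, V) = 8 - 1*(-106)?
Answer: 1/70698 ≈ 1.4145e-5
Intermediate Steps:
X(w, V) = 114 (X(w, V) = 8 + 106 = 114)
1/(X(-230, -223) + 70584) = 1/(114 + 70584) = 1/70698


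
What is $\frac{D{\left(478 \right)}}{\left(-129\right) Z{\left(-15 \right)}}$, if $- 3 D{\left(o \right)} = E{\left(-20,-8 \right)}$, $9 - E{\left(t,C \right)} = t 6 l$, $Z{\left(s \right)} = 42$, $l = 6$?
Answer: $\frac{27}{602} \approx 0.04485$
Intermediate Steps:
$E{\left(t,C \right)} = 9 - 36 t$ ($E{\left(t,C \right)} = 9 - t 6 \cdot 6 = 9 - 6 t 6 = 9 - 36 t$)
$D{\left(o \right)} = -243$ ($D{\left(o \right)} = - \frac{9 - -720}{3} = - \frac{9 + 720}{3} = \left(- \frac{1}{3}\right) 729 = -243$)
$\frac{D{\left(478 \right)}}{\left(-129\right) Z{\left(-15 \right)}} = - \frac{243}{\left(-129\right) 42} = - \frac{243}{-5418} = \left(-243\right) \left(- \frac{1}{5418}\right) = \frac{27}{602}$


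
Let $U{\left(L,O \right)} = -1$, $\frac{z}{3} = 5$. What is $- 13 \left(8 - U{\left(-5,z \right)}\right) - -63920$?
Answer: $63803$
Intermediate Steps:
$z = 15$ ($z = 3 \cdot 5 = 15$)
$- 13 \left(8 - U{\left(-5,z \right)}\right) - -63920 = - 13 \left(8 - -1\right) - -63920 = - 13 \left(8 + 1\right) + 63920 = \left(-13\right) 9 + 63920 = -117 + 63920 = 63803$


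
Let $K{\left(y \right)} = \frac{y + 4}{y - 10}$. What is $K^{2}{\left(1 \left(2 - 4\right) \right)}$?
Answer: $\frac{1}{36} \approx 0.027778$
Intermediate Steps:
$K{\left(y \right)} = \frac{4 + y}{-10 + y}$
$K^{2}{\left(1 \left(2 - 4\right) \right)} = \left(\frac{4 + 1 \left(2 - 4\right)}{-10 + 1 \left(2 - 4\right)}\right)^{2} = \left(\frac{4 + 1 \left(-2\right)}{-10 + 1 \left(-2\right)}\right)^{2} = \left(\frac{4 - 2}{-10 - 2}\right)^{2} = \left(\frac{1}{-12} \cdot 2\right)^{2} = \left(\left(- \frac{1}{12}\right) 2\right)^{2} = \left(- \frac{1}{6}\right)^{2} = \frac{1}{36}$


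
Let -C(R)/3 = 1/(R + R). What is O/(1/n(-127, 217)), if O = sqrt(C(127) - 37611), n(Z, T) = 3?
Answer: 3*I*sqrt(2426512038)/254 ≈ 581.81*I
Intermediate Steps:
C(R) = -3/(2*R) (C(R) = -3/(R + R) = -3*1/(2*R) = -3/(2*R))
O = I*sqrt(2426512038)/254 (O = sqrt(-3/2/127 - 37611) = sqrt(-3/2*1/127 - 37611) = sqrt(-3/254 - 37611) = sqrt(-9553197/254) = I*sqrt(2426512038)/254 ≈ 193.94*I)
O/(1/n(-127, 217)) = (I*sqrt(2426512038)/254)/(1/3) = (I*sqrt(2426512038)/254)*3 = 3*I*sqrt(2426512038)/254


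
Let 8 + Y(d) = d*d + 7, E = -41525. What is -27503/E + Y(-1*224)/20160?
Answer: 58621719/18603200 ≈ 3.1512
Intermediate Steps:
Y(d) = -1 + d² (Y(d) = -8 + (d*d + 7) = -8 + (d² + 7) = -8 + (7 + d²) = -1 + d²)
-27503/E + Y(-1*224)/20160 = -27503/(-41525) + (-1 + (-1*224)²)/20160 = -27503*(-1/41525) + (-1 + (-224)²)*(1/20160) = 27503/41525 + (-1 + 50176)*(1/20160) = 27503/41525 + 50175*(1/20160) = 27503/41525 + 1115/448 = 58621719/18603200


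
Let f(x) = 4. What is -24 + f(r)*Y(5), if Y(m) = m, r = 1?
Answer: -4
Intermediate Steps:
-24 + f(r)*Y(5) = -24 + 4*5 = -24 + 20 = -4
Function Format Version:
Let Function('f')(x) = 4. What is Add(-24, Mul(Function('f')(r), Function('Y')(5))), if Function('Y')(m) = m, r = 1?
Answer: -4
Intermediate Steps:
Add(-24, Mul(Function('f')(r), Function('Y')(5))) = Add(-24, Mul(4, 5)) = Add(-24, 20) = -4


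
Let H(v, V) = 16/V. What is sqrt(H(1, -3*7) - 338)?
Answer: I*sqrt(149394)/21 ≈ 18.405*I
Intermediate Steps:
sqrt(H(1, -3*7) - 338) = sqrt(16/((-3*7)) - 338) = sqrt(16/(-21) - 338) = sqrt(16*(-1/21) - 338) = sqrt(-16/21 - 338) = sqrt(-7114/21) = I*sqrt(149394)/21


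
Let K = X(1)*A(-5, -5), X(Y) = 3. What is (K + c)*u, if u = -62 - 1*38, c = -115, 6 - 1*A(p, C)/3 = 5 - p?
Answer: 15100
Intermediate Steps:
A(p, C) = 3 + 3*p (A(p, C) = 18 - 3*(5 - p) = 18 + (-15 + 3*p) = 3 + 3*p)
u = -100 (u = -62 - 38 = -100)
K = -36 (K = 3*(3 + 3*(-5)) = 3*(3 - 15) = 3*(-12) = -36)
(K + c)*u = (-36 - 115)*(-100) = -151*(-100) = 15100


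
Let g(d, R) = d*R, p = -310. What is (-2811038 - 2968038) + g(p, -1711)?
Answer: -5248666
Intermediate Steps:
g(d, R) = R*d
(-2811038 - 2968038) + g(p, -1711) = (-2811038 - 2968038) - 1711*(-310) = -5779076 + 530410 = -5248666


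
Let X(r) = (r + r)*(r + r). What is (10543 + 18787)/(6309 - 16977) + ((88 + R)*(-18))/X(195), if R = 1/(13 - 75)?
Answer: -110172721/39921180 ≈ -2.7598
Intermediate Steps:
X(r) = 4*r² (X(r) = (2*r)*(2*r) = 4*r²)
R = -1/62 (R = 1/(-62) = -1/62 ≈ -0.016129)
(10543 + 18787)/(6309 - 16977) + ((88 + R)*(-18))/X(195) = (10543 + 18787)/(6309 - 16977) + ((88 - 1/62)*(-18))/((4*195²)) = 29330/(-10668) + ((5455/62)*(-18))/((4*38025)) = 29330*(-1/10668) - 49095/31/152100 = -2095/762 - 49095/31*1/152100 = -2095/762 - 1091/104780 = -110172721/39921180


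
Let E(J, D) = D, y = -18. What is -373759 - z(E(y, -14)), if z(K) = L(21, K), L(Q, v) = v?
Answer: -373745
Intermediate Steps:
z(K) = K
-373759 - z(E(y, -14)) = -373759 - 1*(-14) = -373759 + 14 = -373745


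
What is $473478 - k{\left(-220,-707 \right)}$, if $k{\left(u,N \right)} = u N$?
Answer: $317938$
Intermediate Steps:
$k{\left(u,N \right)} = N u$
$473478 - k{\left(-220,-707 \right)} = 473478 - \left(-707\right) \left(-220\right) = 473478 - 155540 = 317938$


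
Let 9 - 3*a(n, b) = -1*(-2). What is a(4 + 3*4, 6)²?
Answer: 49/9 ≈ 5.4444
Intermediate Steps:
a(n, b) = 7/3 (a(n, b) = 3 - (-1)*(-2)/3 = 3 - ⅓*2 = 3 - ⅔ = 7/3)
a(4 + 3*4, 6)² = (7/3)² = 49/9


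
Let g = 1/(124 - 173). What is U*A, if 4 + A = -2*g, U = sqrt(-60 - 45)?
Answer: -194*I*sqrt(105)/49 ≈ -40.57*I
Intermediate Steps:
g = -1/49 (g = 1/(-49) = -1/49 ≈ -0.020408)
U = I*sqrt(105) (U = sqrt(-105) = I*sqrt(105) ≈ 10.247*I)
A = -194/49 (A = -4 - 2*(-1/49) = -4 + 2/49 = -194/49 ≈ -3.9592)
U*A = (I*sqrt(105))*(-194/49) = -194*I*sqrt(105)/49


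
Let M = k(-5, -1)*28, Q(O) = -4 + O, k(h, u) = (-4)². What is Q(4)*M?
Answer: 0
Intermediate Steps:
k(h, u) = 16
M = 448 (M = 16*28 = 448)
Q(4)*M = (-4 + 4)*448 = 0*448 = 0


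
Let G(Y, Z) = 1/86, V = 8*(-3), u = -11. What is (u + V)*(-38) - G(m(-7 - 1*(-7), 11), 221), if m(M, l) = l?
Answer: 114379/86 ≈ 1330.0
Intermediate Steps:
V = -24
G(Y, Z) = 1/86
(u + V)*(-38) - G(m(-7 - 1*(-7), 11), 221) = (-11 - 24)*(-38) - 1*1/86 = -35*(-38) - 1/86 = 1330 - 1/86 = 114379/86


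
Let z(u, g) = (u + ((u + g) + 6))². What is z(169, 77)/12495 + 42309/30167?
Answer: 5875480202/376936665 ≈ 15.587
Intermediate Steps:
z(u, g) = (6 + g + 2*u)² (z(u, g) = (u + ((g + u) + 6))² = (u + (6 + g + u))² = (6 + g + 2*u)²)
z(169, 77)/12495 + 42309/30167 = (6 + 77 + 2*169)²/12495 + 42309/30167 = (6 + 77 + 338)²*(1/12495) + 42309*(1/30167) = 421²*(1/12495) + 42309/30167 = 177241*(1/12495) + 42309/30167 = 177241/12495 + 42309/30167 = 5875480202/376936665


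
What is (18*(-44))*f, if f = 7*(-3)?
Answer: 16632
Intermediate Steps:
f = -21
(18*(-44))*f = (18*(-44))*(-21) = -792*(-21) = 16632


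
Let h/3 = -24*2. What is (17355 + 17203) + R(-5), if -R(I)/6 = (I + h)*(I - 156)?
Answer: -109376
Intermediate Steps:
h = -144 (h = 3*(-24*2) = 3*(-48) = -144)
R(I) = -6*(-156 + I)*(-144 + I) (R(I) = -6*(I - 144)*(I - 156) = -6*(-144 + I)*(-156 + I) = -6*(-156 + I)*(-144 + I))
(17355 + 17203) + R(-5) = (17355 + 17203) + (-134784 - 6*(-5)**2 + 1800*(-5)) = 34558 + (-134784 - 6*25 - 9000) = 34558 + (-134784 - 150 - 9000) = 34558 - 143934 = -109376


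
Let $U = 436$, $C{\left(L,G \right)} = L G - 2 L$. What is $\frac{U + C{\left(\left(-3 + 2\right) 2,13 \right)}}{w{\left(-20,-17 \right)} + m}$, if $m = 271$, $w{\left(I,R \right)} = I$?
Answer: $\frac{414}{251} \approx 1.6494$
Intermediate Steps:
$C{\left(L,G \right)} = - 2 L + G L$ ($C{\left(L,G \right)} = G L - 2 L = - 2 L + G L$)
$\frac{U + C{\left(\left(-3 + 2\right) 2,13 \right)}}{w{\left(-20,-17 \right)} + m} = \frac{436 + \left(-3 + 2\right) 2 \left(-2 + 13\right)}{-20 + 271} = \frac{436 + \left(-1\right) 2 \cdot 11}{251} = \left(436 - 22\right) \frac{1}{251} = 414 \cdot \frac{1}{251} = \frac{414}{251}$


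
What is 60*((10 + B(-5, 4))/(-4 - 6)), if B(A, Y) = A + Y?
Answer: -54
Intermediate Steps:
60*((10 + B(-5, 4))/(-4 - 6)) = 60*((10 + (-5 + 4))/(-4 - 6)) = 60*((10 - 1)/(-10)) = 60*(9*(-⅒)) = 60*(-9/10) = -54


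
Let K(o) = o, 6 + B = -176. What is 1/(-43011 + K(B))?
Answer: -1/43193 ≈ -2.3152e-5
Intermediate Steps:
B = -182 (B = -6 - 176 = -182)
1/(-43011 + K(B)) = 1/(-43011 - 182) = 1/(-43193) = -1/43193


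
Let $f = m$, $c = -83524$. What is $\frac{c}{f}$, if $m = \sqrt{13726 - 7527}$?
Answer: $- \frac{83524 \sqrt{6199}}{6199} \approx -1060.8$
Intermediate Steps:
$m = \sqrt{6199} \approx 78.734$
$f = \sqrt{6199} \approx 78.734$
$\frac{c}{f} = - \frac{83524}{\sqrt{6199}} = - 83524 \frac{\sqrt{6199}}{6199} = - \frac{83524 \sqrt{6199}}{6199}$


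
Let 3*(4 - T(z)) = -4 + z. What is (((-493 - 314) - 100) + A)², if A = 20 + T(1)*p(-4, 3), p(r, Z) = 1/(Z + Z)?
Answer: 28270489/36 ≈ 7.8529e+5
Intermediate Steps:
p(r, Z) = 1/(2*Z)
T(z) = 16/3 - z/3 (T(z) = 4 - (-4 + z)/3 = 4 + (4/3 - z/3) = 16/3 - z/3)
A = 125/6 (A = 20 + (16/3 - ⅓*1)*((½)/3) = 20 + (16/3 - ⅓)*((½)*(⅓)) = 20 + 5*(⅙) = 20 + ⅚ = 125/6 ≈ 20.833)
(((-493 - 314) - 100) + A)² = (((-493 - 314) - 100) + 125/6)² = ((-807 - 100) + 125/6)² = (-907 + 125/6)² = (-5317/6)² = 28270489/36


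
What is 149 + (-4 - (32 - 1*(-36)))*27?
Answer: -1795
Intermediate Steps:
149 + (-4 - (32 - 1*(-36)))*27 = 149 + (-4 - (32 + 36))*27 = 149 + (-4 - 1*68)*27 = 149 + (-4 - 68)*27 = 149 - 72*27 = 149 - 1944 = -1795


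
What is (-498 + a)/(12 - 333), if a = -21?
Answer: 173/107 ≈ 1.6168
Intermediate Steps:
(-498 + a)/(12 - 333) = (-498 - 21)/(12 - 333) = -519/(-321) = -519*(-1/321) = 173/107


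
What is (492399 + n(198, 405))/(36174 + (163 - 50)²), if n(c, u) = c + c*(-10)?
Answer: 490617/48943 ≈ 10.024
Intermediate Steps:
n(c, u) = -9*c (n(c, u) = c - 10*c = -9*c)
(492399 + n(198, 405))/(36174 + (163 - 50)²) = (492399 - 9*198)/(36174 + (163 - 50)²) = (492399 - 1782)/(36174 + 113²) = 490617/(36174 + 12769) = 490617/48943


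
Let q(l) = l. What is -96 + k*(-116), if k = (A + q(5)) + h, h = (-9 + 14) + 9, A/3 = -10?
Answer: 1180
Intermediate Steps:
A = -30 (A = 3*(-10) = -30)
h = 14 (h = 5 + 9 = 14)
k = -11 (k = (-30 + 5) + 14 = -25 + 14 = -11)
-96 + k*(-116) = -96 - 11*(-116) = -96 + 1276 = 1180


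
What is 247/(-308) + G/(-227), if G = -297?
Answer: 35407/69916 ≈ 0.50642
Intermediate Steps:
247/(-308) + G/(-227) = 247/(-308) - 297/(-227) = 247*(-1/308) - 297*(-1/227) = -247/308 + 297/227 = 35407/69916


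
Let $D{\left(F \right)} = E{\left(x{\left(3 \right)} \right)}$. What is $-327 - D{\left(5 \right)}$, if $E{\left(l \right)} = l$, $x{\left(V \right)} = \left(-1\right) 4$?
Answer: $-323$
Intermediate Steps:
$x{\left(V \right)} = -4$
$D{\left(F \right)} = -4$
$-327 - D{\left(5 \right)} = -327 - -4 = -327 + 4 = -323$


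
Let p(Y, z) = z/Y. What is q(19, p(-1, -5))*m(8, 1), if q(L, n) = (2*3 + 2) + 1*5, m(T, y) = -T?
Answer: -104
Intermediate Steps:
q(L, n) = 13 (q(L, n) = (6 + 2) + 5 = 8 + 5 = 13)
q(19, p(-1, -5))*m(8, 1) = 13*(-1*8) = 13*(-8) = -104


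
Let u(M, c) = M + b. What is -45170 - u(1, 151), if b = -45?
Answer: -45126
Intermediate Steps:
u(M, c) = -45 + M (u(M, c) = M - 45 = -45 + M)
-45170 - u(1, 151) = -45170 - (-45 + 1) = -45170 - 1*(-44) = -45170 + 44 = -45126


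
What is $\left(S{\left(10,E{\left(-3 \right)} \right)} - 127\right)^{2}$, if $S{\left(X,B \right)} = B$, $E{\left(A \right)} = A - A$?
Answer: $16129$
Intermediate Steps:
$E{\left(A \right)} = 0$
$\left(S{\left(10,E{\left(-3 \right)} \right)} - 127\right)^{2} = \left(0 - 127\right)^{2} = \left(-127\right)^{2} = 16129$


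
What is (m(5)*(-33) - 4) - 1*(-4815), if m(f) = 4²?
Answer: 4283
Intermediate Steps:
m(f) = 16
(m(5)*(-33) - 4) - 1*(-4815) = (16*(-33) - 4) - 1*(-4815) = (-528 - 4) + 4815 = -532 + 4815 = 4283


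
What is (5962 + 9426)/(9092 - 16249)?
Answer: -15388/7157 ≈ -2.1501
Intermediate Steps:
(5962 + 9426)/(9092 - 16249) = 15388/(-7157) = 15388*(-1/7157) = -15388/7157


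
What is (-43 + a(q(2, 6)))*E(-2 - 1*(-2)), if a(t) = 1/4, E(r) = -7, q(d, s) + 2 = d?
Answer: 1197/4 ≈ 299.25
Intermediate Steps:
q(d, s) = -2 + d
a(t) = 1/4
(-43 + a(q(2, 6)))*E(-2 - 1*(-2)) = (-43 + 1/4)*(-7) = -171/4*(-7) = 1197/4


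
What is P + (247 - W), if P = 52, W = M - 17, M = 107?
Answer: 209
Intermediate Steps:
W = 90 (W = 107 - 17 = 90)
P + (247 - W) = 52 + (247 - 1*90) = 52 + (247 - 90) = 52 + 157 = 209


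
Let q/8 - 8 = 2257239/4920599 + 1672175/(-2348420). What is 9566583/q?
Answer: 5527396160147283357/35807162963278 ≈ 1.5437e+5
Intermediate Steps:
q = 35807162963278/577781655179 (q = 64 + 8*(2257239/4920599 + 1672175/(-2348420)) = 64 + 8*(2257239*(1/4920599) + 1672175*(-1/2348420)) = 64 + 8*(2257239/4920599 - 334435/469684) = 64 + 8*(-585431484089/2311126620716) = 64 - 1170862968178/577781655179 = 35807162963278/577781655179 ≈ 61.974)
9566583/q = 9566583/(35807162963278/577781655179) = 9566583*(577781655179/35807162963278) = 5527396160147283357/35807162963278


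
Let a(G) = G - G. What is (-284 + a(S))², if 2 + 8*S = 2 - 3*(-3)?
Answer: 80656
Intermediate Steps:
S = 9/8 (S = -¼ + (2 - 3*(-3))/8 = -¼ + (2 + 9)/8 = -¼ + (⅛)*11 = -¼ + 11/8 = 9/8 ≈ 1.1250)
a(G) = 0
(-284 + a(S))² = (-284 + 0)² = (-284)² = 80656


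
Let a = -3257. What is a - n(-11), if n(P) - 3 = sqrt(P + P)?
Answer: -3260 - I*sqrt(22) ≈ -3260.0 - 4.6904*I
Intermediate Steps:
n(P) = 3 + sqrt(2)*sqrt(P) (n(P) = 3 + sqrt(P + P) = 3 + sqrt(2*P) = 3 + sqrt(2)*sqrt(P))
a - n(-11) = -3257 - (3 + sqrt(2)*sqrt(-11)) = -3257 - (3 + sqrt(2)*(I*sqrt(11))) = -3257 - (3 + I*sqrt(22)) = -3257 + (-3 - I*sqrt(22)) = -3260 - I*sqrt(22)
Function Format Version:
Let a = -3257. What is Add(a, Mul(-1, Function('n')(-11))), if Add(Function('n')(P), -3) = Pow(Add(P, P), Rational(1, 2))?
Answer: Add(-3260, Mul(-1, I, Pow(22, Rational(1, 2)))) ≈ Add(-3260.0, Mul(-4.6904, I))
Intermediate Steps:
Function('n')(P) = Add(3, Mul(Pow(2, Rational(1, 2)), Pow(P, Rational(1, 2)))) (Function('n')(P) = Add(3, Pow(Add(P, P), Rational(1, 2))) = Add(3, Pow(Mul(2, P), Rational(1, 2))) = Add(3, Mul(Pow(2, Rational(1, 2)), Pow(P, Rational(1, 2)))))
Add(a, Mul(-1, Function('n')(-11))) = Add(-3257, Mul(-1, Add(3, Mul(Pow(2, Rational(1, 2)), Pow(-11, Rational(1, 2)))))) = Add(-3257, Mul(-1, Add(3, Mul(Pow(2, Rational(1, 2)), Mul(I, Pow(11, Rational(1, 2))))))) = Add(-3257, Mul(-1, Add(3, Mul(I, Pow(22, Rational(1, 2)))))) = Add(-3257, Add(-3, Mul(-1, I, Pow(22, Rational(1, 2))))) = Add(-3260, Mul(-1, I, Pow(22, Rational(1, 2))))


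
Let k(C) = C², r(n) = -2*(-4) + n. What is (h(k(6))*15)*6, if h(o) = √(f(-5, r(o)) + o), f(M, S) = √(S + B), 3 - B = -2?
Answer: 90*√43 ≈ 590.17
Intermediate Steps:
B = 5 (B = 3 - 1*(-2) = 3 + 2 = 5)
r(n) = 8 + n
f(M, S) = √(5 + S) (f(M, S) = √(S + 5) = √(5 + S))
h(o) = √(o + √(13 + o)) (h(o) = √(√(5 + (8 + o)) + o) = √(√(13 + o) + o) = √(o + √(13 + o)))
(h(k(6))*15)*6 = (√(6² + √(13 + 6²))*15)*6 = (√(36 + √(13 + 36))*15)*6 = (√(36 + √49)*15)*6 = (√(36 + 7)*15)*6 = (√43*15)*6 = (15*√43)*6 = 90*√43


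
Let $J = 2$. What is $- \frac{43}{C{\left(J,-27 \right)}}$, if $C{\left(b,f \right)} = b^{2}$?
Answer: $- \frac{43}{4} \approx -10.75$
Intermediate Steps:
$- \frac{43}{C{\left(J,-27 \right)}} = - \frac{43}{2^{2}} = - \frac{43}{4}$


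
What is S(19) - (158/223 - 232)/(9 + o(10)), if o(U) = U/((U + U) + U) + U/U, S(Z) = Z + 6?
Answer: 327559/6913 ≈ 47.383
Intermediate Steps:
S(Z) = 6 + Z
o(U) = 4/3 (o(U) = U/(2*U + U) + 1 = U/((3*U)) + 1 = U*(1/(3*U)) + 1 = ⅓ + 1 = 4/3)
S(19) - (158/223 - 232)/(9 + o(10)) = (6 + 19) - (158/223 - 232)/(9 + 4/3) = 25 - (158*(1/223) - 232)/31/3 = 25 - (158/223 - 232)*3/31 = 25 - (-51578)*3/(223*31) = 25 - 1*(-154734/6913) = 25 + 154734/6913 = 327559/6913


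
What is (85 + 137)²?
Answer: 49284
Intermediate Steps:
(85 + 137)² = 222² = 49284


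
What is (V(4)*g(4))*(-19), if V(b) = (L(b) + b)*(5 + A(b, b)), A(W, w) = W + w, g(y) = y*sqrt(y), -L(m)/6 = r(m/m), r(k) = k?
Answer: 3952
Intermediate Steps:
L(m) = -6 (L(m) = -6*m/m = -6*1 = -6)
g(y) = y**(3/2)
V(b) = (-6 + b)*(5 + 2*b) (V(b) = (-6 + b)*(5 + (b + b)) = (-6 + b)*(5 + 2*b))
(V(4)*g(4))*(-19) = ((-30 - 7*4 + 2*4**2)*4**(3/2))*(-19) = ((-30 - 28 + 2*16)*8)*(-19) = ((-30 - 28 + 32)*8)*(-19) = -26*8*(-19) = -208*(-19) = 3952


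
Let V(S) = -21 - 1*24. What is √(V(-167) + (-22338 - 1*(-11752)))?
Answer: I*√10631 ≈ 103.11*I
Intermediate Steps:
V(S) = -45 (V(S) = -21 - 24 = -45)
√(V(-167) + (-22338 - 1*(-11752))) = √(-45 + (-22338 - 1*(-11752))) = √(-45 + (-22338 + 11752)) = √(-45 - 10586) = √(-10631) = I*√10631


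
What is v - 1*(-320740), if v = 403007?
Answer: 723747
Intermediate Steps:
v - 1*(-320740) = 403007 - 1*(-320740) = 403007 + 320740 = 723747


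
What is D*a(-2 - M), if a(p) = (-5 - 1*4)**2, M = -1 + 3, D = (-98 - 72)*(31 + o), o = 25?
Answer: -771120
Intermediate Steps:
D = -9520 (D = (-98 - 72)*(31 + 25) = -170*56 = -9520)
M = 2
a(p) = 81 (a(p) = (-5 - 4)**2 = (-9)**2 = 81)
D*a(-2 - M) = -9520*81 = -771120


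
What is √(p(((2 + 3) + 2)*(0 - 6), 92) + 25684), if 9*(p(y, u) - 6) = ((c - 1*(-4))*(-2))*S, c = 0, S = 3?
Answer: √231186/3 ≈ 160.27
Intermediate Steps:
p(y, u) = 10/3 (p(y, u) = 6 + (((0 - 1*(-4))*(-2))*3)/9 = 6 + (((0 + 4)*(-2))*3)/9 = 6 + ((4*(-2))*3)/9 = 6 + (-8*3)/9 = 6 + (⅑)*(-24) = 6 - 8/3 = 10/3)
√(p(((2 + 3) + 2)*(0 - 6), 92) + 25684) = √(10/3 + 25684) = √(77062/3) = √231186/3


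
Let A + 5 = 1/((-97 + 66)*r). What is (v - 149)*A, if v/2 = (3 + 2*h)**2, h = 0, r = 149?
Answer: 3025576/4619 ≈ 655.03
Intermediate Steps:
A = -23096/4619 (A = -5 + 1/((-97 + 66)*149) = -5 + (1/149)/(-31) = -5 - 1/31*1/149 = -5 - 1/4619 = -23096/4619 ≈ -5.0002)
v = 18 (v = 2*(3 + 2*0)**2 = 2*(3 + 0)**2 = 2*3**2 = 2*9 = 18)
(v - 149)*A = (18 - 149)*(-23096/4619) = -131*(-23096/4619) = 3025576/4619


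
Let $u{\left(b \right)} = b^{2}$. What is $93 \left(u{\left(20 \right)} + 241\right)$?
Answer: $59613$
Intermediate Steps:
$93 \left(u{\left(20 \right)} + 241\right) = 93 \left(20^{2} + 241\right) = 93 \left(400 + 241\right) = 93 \cdot 641 = 59613$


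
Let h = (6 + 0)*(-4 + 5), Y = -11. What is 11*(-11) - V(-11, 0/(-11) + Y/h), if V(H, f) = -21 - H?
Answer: -111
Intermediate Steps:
h = 6 (h = 6*1 = 6)
11*(-11) - V(-11, 0/(-11) + Y/h) = 11*(-11) - (-21 - 1*(-11)) = -121 - (-21 + 11) = -121 - 1*(-10) = -121 + 10 = -111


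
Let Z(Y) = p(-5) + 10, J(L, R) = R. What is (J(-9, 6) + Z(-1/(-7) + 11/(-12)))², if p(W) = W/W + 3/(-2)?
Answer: 961/4 ≈ 240.25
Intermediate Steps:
p(W) = -½ (p(W) = 1 + 3*(-½) = 1 - 3/2 = -½)
Z(Y) = 19/2 (Z(Y) = -½ + 10 = 19/2)
(J(-9, 6) + Z(-1/(-7) + 11/(-12)))² = (6 + 19/2)² = (31/2)² = 961/4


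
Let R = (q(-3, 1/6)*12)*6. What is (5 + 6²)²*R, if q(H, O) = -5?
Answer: -605160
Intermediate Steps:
R = -360 (R = -5*12*6 = -60*6 = -360)
(5 + 6²)²*R = (5 + 6²)²*(-360) = (5 + 36)²*(-360) = 41²*(-360) = 1681*(-360) = -605160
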